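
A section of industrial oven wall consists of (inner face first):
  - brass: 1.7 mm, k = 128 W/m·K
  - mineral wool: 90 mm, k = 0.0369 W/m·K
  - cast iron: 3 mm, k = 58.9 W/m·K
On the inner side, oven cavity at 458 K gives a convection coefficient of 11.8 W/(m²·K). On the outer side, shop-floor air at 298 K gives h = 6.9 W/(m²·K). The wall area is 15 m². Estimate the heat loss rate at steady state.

Thermal resistances in series:
R_inner film = 1/(h_i·A) = 1/(11.8×15) = 0.00565 K/W
R_brass = L/(kA) = 0.0017/(128×15) = 8.854×10^-7 K/W
R_mineral wool = L/(kA) = 0.09/(0.0369×15) = 0.1626 K/W
R_cast iron = L/(kA) = 0.003/(58.9×15) = 3.396×10^-6 K/W
R_outer film = 1/(h_o·A) = 1/(6.9×15) = 0.009662 K/W
R_total = 0.1779 K/W
Q = ΔT / R_total = 160 / 0.1779

Q ≈ 899 W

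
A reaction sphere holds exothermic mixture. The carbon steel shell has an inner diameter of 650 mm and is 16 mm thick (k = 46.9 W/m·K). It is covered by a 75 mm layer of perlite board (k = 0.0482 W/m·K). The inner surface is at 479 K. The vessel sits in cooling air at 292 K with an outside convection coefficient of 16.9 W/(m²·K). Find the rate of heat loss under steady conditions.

Spherical conduction: R = (1/r_in − 1/r_out)/(4πk) per layer; series-sum.
R_carbon steel shell = (1/0.325 − 1/0.341)/(4π×46.9) = 2.45×10^-4 K/W
R_perlite board = (1/0.341 − 1/0.416)/(4π×0.0482) = 0.8729 K/W
R_outer film = 1/(h·4πr_o²) = 1/(16.9×4π×0.416²) = 0.02721 K/W
R_total = 0.9003 K/W
Q = ΔT/R_total = 187/0.9003

Q ≈ 208 W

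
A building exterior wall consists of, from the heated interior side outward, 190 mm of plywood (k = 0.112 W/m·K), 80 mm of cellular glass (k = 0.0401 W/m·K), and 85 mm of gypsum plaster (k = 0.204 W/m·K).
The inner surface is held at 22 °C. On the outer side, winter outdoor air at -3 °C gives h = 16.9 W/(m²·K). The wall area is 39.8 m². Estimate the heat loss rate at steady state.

Q ≈ 239 W

Treating each layer as a thermal resistance in series:
R_plywood = L/(kA) = 0.19/(0.112×39.8) = 0.04262 K/W
R_cellular glass = L/(kA) = 0.08/(0.0401×39.8) = 0.05013 K/W
R_gypsum plaster = L/(kA) = 0.085/(0.204×39.8) = 0.01047 K/W
R_outer film = 1/(h_o·A) = 1/(16.9×39.8) = 0.001487 K/W
R_total = 0.1047 K/W
Q = ΔT / R_total = 25 / 0.1047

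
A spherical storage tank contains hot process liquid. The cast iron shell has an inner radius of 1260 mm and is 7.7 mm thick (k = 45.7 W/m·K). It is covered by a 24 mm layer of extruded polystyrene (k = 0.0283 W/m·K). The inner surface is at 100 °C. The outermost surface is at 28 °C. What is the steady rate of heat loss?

Spherical conduction: R = (1/r_in − 1/r_out)/(4πk) per layer; series-sum.
R_cast iron shell = (1/1.26 − 1/1.2677)/(4π×45.7) = 8.394×10^-6 K/W
R_extruded polystyrene = (1/1.2677 − 1/1.2917)/(4π×0.0283) = 0.04121 K/W
R_total = 0.04122 K/W
Q = ΔT/R_total = 72/0.04122

Q ≈ 1750 W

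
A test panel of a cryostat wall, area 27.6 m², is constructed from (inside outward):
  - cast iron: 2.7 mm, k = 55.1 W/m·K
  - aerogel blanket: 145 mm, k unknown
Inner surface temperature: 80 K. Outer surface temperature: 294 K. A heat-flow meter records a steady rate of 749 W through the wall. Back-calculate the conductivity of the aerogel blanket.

k ≈ 0.0184 W/(m·K)

Series thermal resistances:
R_cast iron = L/(kA) = 0.0027/(55.1×27.6) = 1.775×10^-6 K/W
Sum of known resistances R_other = 1.775×10^-6 K/W
Total R = ΔT/Q = 214/749 = 0.2857 K/W
R_aerogel blanket = R_total − R_other = 0.2857 K/W
k = L/(R·A) = 0.145/(0.2857×27.6)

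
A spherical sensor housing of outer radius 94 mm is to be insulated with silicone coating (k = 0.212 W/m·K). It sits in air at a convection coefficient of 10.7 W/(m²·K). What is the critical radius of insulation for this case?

r_cr ≈ 39.6 mm

For a sphere r_cr = 2k/h = 2×0.212/10.7
r_cr = 39.6 mm; since the bare radius (94 mm) is above r_cr, any added insulation will reduce heat loss.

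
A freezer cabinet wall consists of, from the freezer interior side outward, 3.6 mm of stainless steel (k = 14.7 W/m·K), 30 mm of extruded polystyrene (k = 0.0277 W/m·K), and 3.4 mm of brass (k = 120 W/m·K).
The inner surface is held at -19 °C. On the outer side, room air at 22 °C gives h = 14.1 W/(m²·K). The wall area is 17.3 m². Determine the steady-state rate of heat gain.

Q ≈ 615 W

Thermal resistances in series:
R_stainless steel = L/(kA) = 0.0036/(14.7×17.3) = 1.416×10^-5 K/W
R_extruded polystyrene = L/(kA) = 0.03/(0.0277×17.3) = 0.0626 K/W
R_brass = L/(kA) = 0.0034/(120×17.3) = 1.638×10^-6 K/W
R_outer film = 1/(h_o·A) = 1/(14.1×17.3) = 0.0041 K/W
R_total = 0.06672 K/W
Q = ΔT / R_total = 41 / 0.06672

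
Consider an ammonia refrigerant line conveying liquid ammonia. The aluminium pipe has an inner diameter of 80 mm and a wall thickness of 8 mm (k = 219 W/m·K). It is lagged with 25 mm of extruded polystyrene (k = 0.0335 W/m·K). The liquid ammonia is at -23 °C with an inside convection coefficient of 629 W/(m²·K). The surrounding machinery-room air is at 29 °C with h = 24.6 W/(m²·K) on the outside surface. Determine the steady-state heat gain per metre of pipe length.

Cylindrical conduction, so R = ln(r₂/r₁)/(2πkL) per layer, in series:
R_inner film = 1/(h_i·2πr₁L) = 1/(629×2π×0.04×1) = 0.006326 K/W
R_aluminium pipe wall = ln(48/40)/(2π×219×1) = 1.325×10^-4 K/W
R_extruded polystyrene = ln(73/48)/(2π×0.0335×1) = 1.992 K/W
R_outer film = 1/(h_o·2πr_oL) = 1/(24.6×2π×0.073×1) = 0.08863 K/W
R_total = 2.087 K/W
Q = ΔT/R_total = 52/2.087

q′ ≈ 24.9 W/m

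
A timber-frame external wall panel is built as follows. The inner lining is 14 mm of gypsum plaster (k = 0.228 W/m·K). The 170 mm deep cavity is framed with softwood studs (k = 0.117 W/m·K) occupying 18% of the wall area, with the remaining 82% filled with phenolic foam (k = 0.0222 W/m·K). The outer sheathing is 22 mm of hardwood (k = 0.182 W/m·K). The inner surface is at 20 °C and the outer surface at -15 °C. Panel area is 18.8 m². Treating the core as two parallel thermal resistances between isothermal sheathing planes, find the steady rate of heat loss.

Sheathing layers in series; stud and cavity paths in parallel between them.
R_inner = 0.014/(0.228×18.8) = 0.003266 K/W
R_stud  = 0.17/(0.117×0.18×18.8) = 0.4294 K/W
R_cav   = 0.17/(0.0222×0.82×18.8) = 0.4967 K/W
1/R_core = 1/R_stud + 1/R_cav → R_core = 0.2303 K/W
R_outer = 0.022/(0.182×18.8) = 0.00643 K/W
R_total = 0.24 K/W
Q = ΔT/R_total = 35/0.24

Q ≈ 146 W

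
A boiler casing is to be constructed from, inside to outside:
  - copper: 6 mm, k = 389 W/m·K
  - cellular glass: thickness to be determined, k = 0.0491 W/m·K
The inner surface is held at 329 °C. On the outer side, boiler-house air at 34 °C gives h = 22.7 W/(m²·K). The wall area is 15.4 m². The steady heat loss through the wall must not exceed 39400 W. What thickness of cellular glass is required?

Thermal resistances in series:
R_copper = L/(kA) = 0.006/(389×15.4) = 1.002×10^-6 K/W
R_outer film = 1/(h_o·A) = 1/(22.7×15.4) = 0.002861 K/W
Sum of the known resistances R_other = 0.002862 K/W
Required total resistance R_tot = ΔT/Q_allow = 295/39400 = 0.007487 K/W
R_cellular glass = R_tot − R_other = 0.004626 K/W
L = R·k·A = 0.004626×0.0491×15.4

L ≈ 3.5 mm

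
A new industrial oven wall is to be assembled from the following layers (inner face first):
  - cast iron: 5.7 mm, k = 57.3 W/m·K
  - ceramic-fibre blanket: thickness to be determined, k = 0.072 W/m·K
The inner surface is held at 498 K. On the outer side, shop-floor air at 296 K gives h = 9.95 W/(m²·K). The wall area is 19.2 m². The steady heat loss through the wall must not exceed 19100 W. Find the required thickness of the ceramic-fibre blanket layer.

L ≈ 7.38 mm

Model the wall as resistances in series:
R_cast iron = L/(kA) = 0.0057/(57.3×19.2) = 5.181×10^-6 K/W
R_outer film = 1/(h_o·A) = 1/(9.95×19.2) = 0.005235 K/W
Sum of the known resistances R_other = 0.00524 K/W
Required total resistance R_tot = ΔT/Q_allow = 202/19100 = 0.01058 K/W
R_ceramic-fibre blanket = R_tot − R_other = 0.005336 K/W
L = R·k·A = 0.005336×0.072×19.2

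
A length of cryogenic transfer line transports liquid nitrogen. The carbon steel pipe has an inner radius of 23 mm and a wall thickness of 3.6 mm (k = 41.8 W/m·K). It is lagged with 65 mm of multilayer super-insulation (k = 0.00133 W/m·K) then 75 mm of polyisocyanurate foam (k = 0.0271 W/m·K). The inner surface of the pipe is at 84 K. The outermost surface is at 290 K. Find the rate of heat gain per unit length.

q′ ≈ 1.36 W/m

Per-layer cylindrical resistances, series-summed:
R_carbon steel pipe wall = ln(26.6/23)/(2π×41.8×1) = 5.537×10^-4 K/W
R_multilayer super-insulation = ln(91.6/26.6)/(2π×0.00133×1) = 148 K/W
R_polyisocyanurate foam = ln(166.6/91.6)/(2π×0.0271×1) = 3.513 K/W
R_total = 151.5 K/W
Q = ΔT/R_total = 206/151.5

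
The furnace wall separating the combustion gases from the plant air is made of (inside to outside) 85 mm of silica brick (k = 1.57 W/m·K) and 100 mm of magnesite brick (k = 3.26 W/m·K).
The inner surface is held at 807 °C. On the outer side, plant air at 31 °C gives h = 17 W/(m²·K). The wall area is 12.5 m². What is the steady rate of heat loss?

Using the resistance-network approach (series):
R_silica brick = L/(kA) = 0.085/(1.57×12.5) = 0.004331 K/W
R_magnesite brick = L/(kA) = 0.1/(3.26×12.5) = 0.002454 K/W
R_outer film = 1/(h_o·A) = 1/(17×12.5) = 0.004706 K/W
R_total = 0.01149 K/W
Q = ΔT / R_total = 776 / 0.01149

Q ≈ 67500 W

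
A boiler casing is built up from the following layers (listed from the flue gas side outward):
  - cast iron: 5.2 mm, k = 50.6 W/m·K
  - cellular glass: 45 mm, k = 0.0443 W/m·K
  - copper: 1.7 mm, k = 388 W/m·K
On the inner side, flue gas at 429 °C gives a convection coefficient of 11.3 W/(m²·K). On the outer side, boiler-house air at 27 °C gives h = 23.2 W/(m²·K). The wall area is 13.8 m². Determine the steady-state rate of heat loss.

Series thermal resistances:
R_inner film = 1/(h_i·A) = 1/(11.3×13.8) = 0.006413 K/W
R_cast iron = L/(kA) = 0.0052/(50.6×13.8) = 7.447×10^-6 K/W
R_cellular glass = L/(kA) = 0.045/(0.0443×13.8) = 0.07361 K/W
R_copper = L/(kA) = 0.0017/(388×13.8) = 3.175×10^-7 K/W
R_outer film = 1/(h_o·A) = 1/(23.2×13.8) = 0.003123 K/W
R_total = 0.08315 K/W
Q = ΔT / R_total = 402 / 0.08315

Q ≈ 4830 W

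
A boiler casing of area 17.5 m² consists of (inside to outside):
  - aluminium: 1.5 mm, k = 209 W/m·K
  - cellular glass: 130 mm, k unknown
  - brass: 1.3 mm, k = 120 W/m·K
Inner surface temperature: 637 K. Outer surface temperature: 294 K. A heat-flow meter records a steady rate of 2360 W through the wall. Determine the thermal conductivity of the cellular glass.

k ≈ 0.0511 W/(m·K)

Model the wall as resistances in series:
R_aluminium = L/(kA) = 0.0015/(209×17.5) = 4.101×10^-7 K/W
R_brass = L/(kA) = 0.0013/(120×17.5) = 6.19×10^-7 K/W
Sum of known resistances R_other = 1.029×10^-6 K/W
Total R = ΔT/Q = 343/2360 = 0.1453 K/W
R_cellular glass = R_total − R_other = 0.1453 K/W
k = L/(R·A) = 0.13/(0.1453×17.5)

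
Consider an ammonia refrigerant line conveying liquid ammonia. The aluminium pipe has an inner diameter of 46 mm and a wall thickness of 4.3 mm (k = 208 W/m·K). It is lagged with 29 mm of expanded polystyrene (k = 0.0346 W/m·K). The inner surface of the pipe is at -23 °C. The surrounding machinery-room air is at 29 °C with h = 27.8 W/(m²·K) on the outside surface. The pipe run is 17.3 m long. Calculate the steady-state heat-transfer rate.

Q ≈ 262 W

Per-layer cylindrical resistances, series-summed:
R_aluminium pipe wall = ln(27.3/23)/(2π×208×17.3) = 7.581×10^-6 K/W
R_expanded polystyrene = ln(56.3/27.3)/(2π×0.0346×17.3) = 0.1925 K/W
R_outer film = 1/(h_o·2πr_oL) = 1/(27.8×2π×0.0563×17.3) = 0.005878 K/W
R_total = 0.1983 K/W
Q = ΔT/R_total = 52/0.1983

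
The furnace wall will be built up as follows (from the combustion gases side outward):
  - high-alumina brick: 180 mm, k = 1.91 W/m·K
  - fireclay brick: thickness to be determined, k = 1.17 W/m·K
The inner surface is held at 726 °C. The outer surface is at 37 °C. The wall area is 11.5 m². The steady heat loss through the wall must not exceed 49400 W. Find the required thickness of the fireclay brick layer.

Series thermal resistances:
R_high-alumina brick = L/(kA) = 0.18/(1.91×11.5) = 0.008195 K/W
Sum of the known resistances R_other = 0.008195 K/W
Required total resistance R_tot = ΔT/Q_allow = 689/49400 = 0.01395 K/W
R_fireclay brick = R_tot − R_other = 0.005753 K/W
L = R·k·A = 0.005753×1.17×11.5

L ≈ 77.4 mm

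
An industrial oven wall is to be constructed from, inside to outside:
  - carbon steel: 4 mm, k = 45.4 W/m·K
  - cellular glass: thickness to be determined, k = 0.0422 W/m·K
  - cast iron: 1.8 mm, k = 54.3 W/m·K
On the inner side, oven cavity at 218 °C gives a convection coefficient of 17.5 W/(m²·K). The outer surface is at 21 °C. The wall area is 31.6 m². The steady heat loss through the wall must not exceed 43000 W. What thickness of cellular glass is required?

Using the resistance-network approach (series):
R_inner film = 1/(h_i·A) = 1/(17.5×31.6) = 0.001808 K/W
R_carbon steel = L/(kA) = 0.004/(45.4×31.6) = 2.788×10^-6 K/W
R_cast iron = L/(kA) = 0.0018/(54.3×31.6) = 1.049×10^-6 K/W
Sum of the known resistances R_other = 0.001812 K/W
Required total resistance R_tot = ΔT/Q_allow = 197/43000 = 0.004581 K/W
R_cellular glass = R_tot − R_other = 0.002769 K/W
L = R·k·A = 0.002769×0.0422×31.6

L ≈ 3.69 mm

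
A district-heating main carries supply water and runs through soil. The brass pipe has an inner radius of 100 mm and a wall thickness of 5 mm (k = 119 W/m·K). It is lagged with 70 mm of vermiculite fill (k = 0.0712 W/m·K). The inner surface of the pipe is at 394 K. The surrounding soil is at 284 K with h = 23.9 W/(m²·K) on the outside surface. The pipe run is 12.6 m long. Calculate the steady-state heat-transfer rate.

For a radial system each layer contributes R = ln(r_out/r_in)/(2πkL); films add R = 1/(hA).
R_brass pipe wall = ln(105/100)/(2π×119×12.6) = 5.179×10^-6 K/W
R_vermiculite fill = ln(175/105)/(2π×0.0712×12.6) = 0.09062 K/W
R_outer film = 1/(h_o·2πr_oL) = 1/(23.9×2π×0.175×12.6) = 0.00302 K/W
R_total = 0.09365 K/W
Q = ΔT/R_total = 110/0.09365

Q ≈ 1170 W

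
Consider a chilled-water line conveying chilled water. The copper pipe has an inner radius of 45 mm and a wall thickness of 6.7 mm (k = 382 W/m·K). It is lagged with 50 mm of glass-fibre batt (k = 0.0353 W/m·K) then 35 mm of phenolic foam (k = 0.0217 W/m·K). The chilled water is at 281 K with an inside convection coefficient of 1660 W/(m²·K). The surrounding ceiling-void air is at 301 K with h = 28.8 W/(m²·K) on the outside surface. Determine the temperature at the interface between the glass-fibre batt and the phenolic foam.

T ≈ 293 K

Per-layer cylindrical resistances, series-summed:
R_inner film = 1/(h_i·2πr₁L) = 1/(1660×2π×0.045×1) = 0.002131 K/W
R_copper pipe wall = ln(51.7/45)/(2π×382×1) = 5.783×10^-5 K/W
R_glass-fibre batt = ln(101.7/51.7)/(2π×0.0353×1) = 3.05 K/W
R_phenolic foam = ln(136.7/101.7)/(2π×0.0217×1) = 2.169 K/W
R_outer film = 1/(h_o·2πr_oL) = 1/(28.8×2π×0.1367×1) = 0.04043 K/W
R_total = 5.262 K/W
Q = ΔT/R_total = 20/5.262
Q = 3.8 W/m
T_interface = T_inner + Q·ΣR(inner→interface) = 281 + 3.8×3.053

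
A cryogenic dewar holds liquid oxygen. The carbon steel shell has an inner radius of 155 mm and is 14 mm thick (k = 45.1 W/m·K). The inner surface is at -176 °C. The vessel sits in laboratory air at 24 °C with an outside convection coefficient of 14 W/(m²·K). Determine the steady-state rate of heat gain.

Q ≈ 1000 W

Each spherical layer contributes R = (1/r_i − 1/r_o)/(4πk):
R_carbon steel shell = (1/0.155 − 1/0.169)/(4π×45.1) = 9.43×10^-4 K/W
R_outer film = 1/(h·4πr_o²) = 1/(14×4π×0.169²) = 0.199 K/W
R_total = 0.2 K/W
Q = ΔT/R_total = 200/0.2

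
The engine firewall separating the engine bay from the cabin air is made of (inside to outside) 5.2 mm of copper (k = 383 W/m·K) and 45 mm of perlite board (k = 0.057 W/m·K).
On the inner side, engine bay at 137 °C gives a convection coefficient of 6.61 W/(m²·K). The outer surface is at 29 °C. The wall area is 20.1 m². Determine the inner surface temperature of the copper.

Treating each layer as a thermal resistance in series:
R_inner film = 1/(h_i·A) = 1/(6.61×20.1) = 0.007527 K/W
R_copper = L/(kA) = 0.0052/(383×20.1) = 6.755×10^-7 K/W
R_perlite board = L/(kA) = 0.045/(0.057×20.1) = 0.03928 K/W
R_total = 0.0468 K/W;  Q = ΔT/R_total = 108/0.0468 = 2307 W
T_interface = T_inner − Q·ΣR(inner→interface) = 137 − 2310×0.007527

T ≈ 120 °C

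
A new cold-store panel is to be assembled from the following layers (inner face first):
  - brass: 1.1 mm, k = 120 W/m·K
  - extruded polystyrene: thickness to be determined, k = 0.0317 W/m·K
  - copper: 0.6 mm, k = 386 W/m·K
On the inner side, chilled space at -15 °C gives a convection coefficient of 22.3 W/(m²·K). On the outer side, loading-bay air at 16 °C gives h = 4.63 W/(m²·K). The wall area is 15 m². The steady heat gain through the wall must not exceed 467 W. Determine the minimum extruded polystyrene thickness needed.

Series thermal resistances:
R_inner film = 1/(h_i·A) = 1/(22.3×15) = 0.00299 K/W
R_brass = L/(kA) = 0.0011/(120×15) = 6.111×10^-7 K/W
R_copper = L/(kA) = 0.0006/(386×15) = 1.036×10^-7 K/W
R_outer film = 1/(h_o·A) = 1/(4.63×15) = 0.0144 K/W
Sum of the known resistances R_other = 0.01739 K/W
Required total resistance R_tot = ΔT/Q_allow = 31/467 = 0.06638 K/W
R_extruded polystyrene = R_tot − R_other = 0.04899 K/W
L = R·k·A = 0.04899×0.0317×15

L ≈ 23.3 mm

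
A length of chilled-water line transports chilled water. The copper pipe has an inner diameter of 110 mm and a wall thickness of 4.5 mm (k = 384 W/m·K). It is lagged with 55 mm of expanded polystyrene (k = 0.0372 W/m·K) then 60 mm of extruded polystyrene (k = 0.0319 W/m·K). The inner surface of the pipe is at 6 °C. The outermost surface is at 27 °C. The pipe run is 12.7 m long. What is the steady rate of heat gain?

Treating each annulus and film as a series resistance:
R_copper pipe wall = ln(59.5/55)/(2π×384×12.7) = 2.567×10^-6 K/W
R_expanded polystyrene = ln(114.5/59.5)/(2π×0.0372×12.7) = 0.2205 K/W
R_extruded polystyrene = ln(174.5/114.5)/(2π×0.0319×12.7) = 0.1655 K/W
R_total = 0.386 K/W
Q = ΔT/R_total = 21/0.386

Q ≈ 54.4 W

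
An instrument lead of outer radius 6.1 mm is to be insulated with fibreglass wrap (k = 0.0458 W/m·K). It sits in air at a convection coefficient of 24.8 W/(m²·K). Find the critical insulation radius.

For a cylinder r_cr = k/h = 0.0458/24.8
r_cr = 1.85 mm; since the bare radius (6.1 mm) is above r_cr, any added insulation will reduce heat loss.

r_cr ≈ 1.85 mm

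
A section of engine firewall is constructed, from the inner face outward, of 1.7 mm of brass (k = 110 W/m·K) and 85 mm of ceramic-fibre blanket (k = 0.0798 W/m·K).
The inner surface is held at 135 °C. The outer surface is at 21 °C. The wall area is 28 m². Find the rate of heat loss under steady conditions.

Q ≈ 3000 W

Thermal resistances in series:
R_brass = L/(kA) = 0.0017/(110×28) = 5.519×10^-7 K/W
R_ceramic-fibre blanket = L/(kA) = 0.085/(0.0798×28) = 0.03804 K/W
R_total = 0.03804 K/W
Q = ΔT / R_total = 114 / 0.03804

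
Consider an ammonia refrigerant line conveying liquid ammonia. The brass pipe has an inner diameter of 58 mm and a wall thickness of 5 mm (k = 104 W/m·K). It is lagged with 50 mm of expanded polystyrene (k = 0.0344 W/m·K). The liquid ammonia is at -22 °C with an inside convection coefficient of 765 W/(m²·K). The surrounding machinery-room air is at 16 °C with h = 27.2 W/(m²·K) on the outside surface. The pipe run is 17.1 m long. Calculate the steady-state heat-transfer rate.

Q ≈ 152 W

Radial resistances (cylindrical: R_cond = ln(r_o/r_i)/(2πkL), R_conv = 1/(h·2πrL)):
R_inner film = 1/(h_i·2πr₁L) = 1/(765×2π×0.029×17.1) = 4.195×10^-4 K/W
R_brass pipe wall = ln(34/29)/(2π×104×17.1) = 1.424×10^-5 K/W
R_expanded polystyrene = ln(84/34)/(2π×0.0344×17.1) = 0.2447 K/W
R_outer film = 1/(h_o·2πr_oL) = 1/(27.2×2π×0.084×17.1) = 0.004074 K/W
R_total = 0.2492 K/W
Q = ΔT/R_total = 38/0.2492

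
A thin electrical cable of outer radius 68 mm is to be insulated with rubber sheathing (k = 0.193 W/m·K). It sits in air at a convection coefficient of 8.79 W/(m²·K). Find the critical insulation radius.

r_cr ≈ 22 mm

For a cylinder r_cr = k/h = 0.193/8.79
r_cr = 22 mm; since the bare radius (68 mm) is above r_cr, any added insulation will reduce heat loss.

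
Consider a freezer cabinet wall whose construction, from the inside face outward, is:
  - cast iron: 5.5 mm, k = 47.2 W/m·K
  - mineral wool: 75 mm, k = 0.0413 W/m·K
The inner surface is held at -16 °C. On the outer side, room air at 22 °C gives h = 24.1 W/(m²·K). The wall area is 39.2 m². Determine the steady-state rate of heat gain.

Q ≈ 802 W

Model the wall as resistances in series:
R_cast iron = L/(kA) = 0.0055/(47.2×39.2) = 2.973×10^-6 K/W
R_mineral wool = L/(kA) = 0.075/(0.0413×39.2) = 0.04633 K/W
R_outer film = 1/(h_o·A) = 1/(24.1×39.2) = 0.001059 K/W
R_total = 0.04739 K/W
Q = ΔT / R_total = 38 / 0.04739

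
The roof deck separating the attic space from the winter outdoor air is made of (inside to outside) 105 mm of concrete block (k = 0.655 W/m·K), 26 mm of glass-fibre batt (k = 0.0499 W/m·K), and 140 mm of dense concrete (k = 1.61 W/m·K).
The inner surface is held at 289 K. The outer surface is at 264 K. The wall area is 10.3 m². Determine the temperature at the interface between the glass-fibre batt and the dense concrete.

T ≈ 267 K

Treating each layer as a thermal resistance in series:
R_concrete block = L/(kA) = 0.105/(0.655×10.3) = 0.01556 K/W
R_glass-fibre batt = L/(kA) = 0.026/(0.0499×10.3) = 0.05059 K/W
R_dense concrete = L/(kA) = 0.14/(1.61×10.3) = 0.008442 K/W
R_total = 0.07459 K/W;  Q = ΔT/R_total = 25/0.07459 = 335.2 W
T_interface = T_inner − Q·ΣR(inner→interface) = 289 − 335×0.06615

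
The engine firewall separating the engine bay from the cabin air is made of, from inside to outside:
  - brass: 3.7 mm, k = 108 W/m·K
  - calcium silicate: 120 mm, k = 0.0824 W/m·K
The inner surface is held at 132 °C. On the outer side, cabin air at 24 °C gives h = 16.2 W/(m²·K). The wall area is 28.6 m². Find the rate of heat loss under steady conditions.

Q ≈ 2030 W

Using the resistance-network approach (series):
R_brass = L/(kA) = 0.0037/(108×28.6) = 1.198×10^-6 K/W
R_calcium silicate = L/(kA) = 0.12/(0.0824×28.6) = 0.05092 K/W
R_outer film = 1/(h_o·A) = 1/(16.2×28.6) = 0.002158 K/W
R_total = 0.05308 K/W
Q = ΔT / R_total = 108 / 0.05308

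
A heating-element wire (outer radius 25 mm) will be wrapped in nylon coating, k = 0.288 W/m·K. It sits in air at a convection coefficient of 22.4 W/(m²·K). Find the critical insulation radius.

r_cr ≈ 12.9 mm

For a cylinder r_cr = k/h = 0.288/22.4
r_cr = 12.9 mm; since the bare radius (25 mm) is above r_cr, any added insulation will reduce heat loss.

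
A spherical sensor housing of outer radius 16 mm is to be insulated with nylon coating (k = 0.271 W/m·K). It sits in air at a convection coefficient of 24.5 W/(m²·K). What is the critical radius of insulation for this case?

For a sphere r_cr = 2k/h = 2×0.271/24.5
r_cr = 22.1 mm; since the bare radius (16 mm) is below r_cr, adding a thin layer of insulation will *increase* heat loss.

r_cr ≈ 22.1 mm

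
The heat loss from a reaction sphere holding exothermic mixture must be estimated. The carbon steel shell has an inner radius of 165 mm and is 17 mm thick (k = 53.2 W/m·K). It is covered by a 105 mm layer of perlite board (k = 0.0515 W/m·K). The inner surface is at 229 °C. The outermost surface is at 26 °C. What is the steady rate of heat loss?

Each spherical layer contributes R = (1/r_i − 1/r_o)/(4πk):
R_carbon steel shell = (1/0.165 − 1/0.182)/(4π×53.2) = 8.468×10^-4 K/W
R_perlite board = (1/0.182 − 1/0.287)/(4π×0.0515) = 3.106 K/W
R_total = 3.107 K/W
Q = ΔT/R_total = 203/3.107

Q ≈ 65.3 W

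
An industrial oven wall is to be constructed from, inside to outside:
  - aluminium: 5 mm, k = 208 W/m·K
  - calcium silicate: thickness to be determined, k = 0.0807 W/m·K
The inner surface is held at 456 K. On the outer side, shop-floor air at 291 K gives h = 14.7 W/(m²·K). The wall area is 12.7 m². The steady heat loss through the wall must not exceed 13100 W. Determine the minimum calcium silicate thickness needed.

L ≈ 7.42 mm

Treating each layer as a thermal resistance in series:
R_aluminium = L/(kA) = 0.005/(208×12.7) = 1.893×10^-6 K/W
R_outer film = 1/(h_o·A) = 1/(14.7×12.7) = 0.005356 K/W
Sum of the known resistances R_other = 0.005358 K/W
Required total resistance R_tot = ΔT/Q_allow = 165/13100 = 0.0126 K/W
R_calcium silicate = R_tot − R_other = 0.007237 K/W
L = R·k·A = 0.007237×0.0807×12.7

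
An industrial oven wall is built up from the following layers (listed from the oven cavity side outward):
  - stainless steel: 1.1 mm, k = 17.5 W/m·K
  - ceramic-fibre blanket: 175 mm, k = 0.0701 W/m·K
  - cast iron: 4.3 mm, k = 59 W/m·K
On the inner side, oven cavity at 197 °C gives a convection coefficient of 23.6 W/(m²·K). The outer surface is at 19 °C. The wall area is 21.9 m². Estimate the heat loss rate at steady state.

Q ≈ 1540 W

Model the wall as resistances in series:
R_inner film = 1/(h_i·A) = 1/(23.6×21.9) = 0.001935 K/W
R_stainless steel = L/(kA) = 0.0011/(17.5×21.9) = 2.87×10^-6 K/W
R_ceramic-fibre blanket = L/(kA) = 0.175/(0.0701×21.9) = 0.114 K/W
R_cast iron = L/(kA) = 0.0043/(59×21.9) = 3.328×10^-6 K/W
R_total = 0.1159 K/W
Q = ΔT / R_total = 178 / 0.1159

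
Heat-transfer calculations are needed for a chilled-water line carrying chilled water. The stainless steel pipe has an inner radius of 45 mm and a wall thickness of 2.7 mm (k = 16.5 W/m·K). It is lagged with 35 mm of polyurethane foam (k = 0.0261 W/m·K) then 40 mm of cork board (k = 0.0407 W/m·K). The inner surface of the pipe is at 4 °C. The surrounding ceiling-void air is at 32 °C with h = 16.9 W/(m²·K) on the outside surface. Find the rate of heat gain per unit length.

q′ ≈ 5.63 W/m

Per-layer cylindrical resistances, series-summed:
R_stainless steel pipe wall = ln(47.7/45)/(2π×16.5×1) = 5.62×10^-4 K/W
R_polyurethane foam = ln(82.7/47.7)/(2π×0.0261×1) = 3.356 K/W
R_cork board = ln(122.7/82.7)/(2π×0.0407×1) = 1.543 K/W
R_outer film = 1/(h_o·2πr_oL) = 1/(16.9×2π×0.1227×1) = 0.07675 K/W
R_total = 4.976 K/W
Q = ΔT/R_total = 28/4.976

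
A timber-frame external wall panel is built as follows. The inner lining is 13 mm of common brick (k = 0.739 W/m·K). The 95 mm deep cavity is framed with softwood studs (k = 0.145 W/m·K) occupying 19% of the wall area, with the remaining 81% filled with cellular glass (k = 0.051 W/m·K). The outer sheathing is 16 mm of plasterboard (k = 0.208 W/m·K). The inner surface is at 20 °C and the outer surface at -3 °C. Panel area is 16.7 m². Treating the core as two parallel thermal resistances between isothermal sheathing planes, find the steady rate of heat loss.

Sheathing layers in series; stud and cavity paths in parallel between them.
R_inner = 0.013/(0.739×16.7) = 0.001053 K/W
R_stud  = 0.095/(0.145×0.19×16.7) = 0.2065 K/W
R_cav   = 0.095/(0.051×0.81×16.7) = 0.1377 K/W
1/R_core = 1/R_stud + 1/R_cav → R_core = 0.08261 K/W
R_outer = 0.016/(0.208×16.7) = 0.004606 K/W
R_total = 0.08827 K/W
Q = ΔT/R_total = 23/0.08827

Q ≈ 261 W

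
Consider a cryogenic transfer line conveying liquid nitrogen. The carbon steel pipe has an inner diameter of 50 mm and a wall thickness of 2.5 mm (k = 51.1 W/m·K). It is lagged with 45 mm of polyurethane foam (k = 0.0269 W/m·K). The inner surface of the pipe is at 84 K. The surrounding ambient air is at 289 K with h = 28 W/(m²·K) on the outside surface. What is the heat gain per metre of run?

Radial resistances (cylindrical: R_cond = ln(r_o/r_i)/(2πkL), R_conv = 1/(h·2πrL)):
R_carbon steel pipe wall = ln(27.5/25)/(2π×51.1×1) = 2.969×10^-4 K/W
R_polyurethane foam = ln(72.5/27.5)/(2π×0.0269×1) = 5.735 K/W
R_outer film = 1/(h_o·2πr_oL) = 1/(28×2π×0.0725×1) = 0.0784 K/W
R_total = 5.814 K/W
Q = ΔT/R_total = 205/5.814

q′ ≈ 35.3 W/m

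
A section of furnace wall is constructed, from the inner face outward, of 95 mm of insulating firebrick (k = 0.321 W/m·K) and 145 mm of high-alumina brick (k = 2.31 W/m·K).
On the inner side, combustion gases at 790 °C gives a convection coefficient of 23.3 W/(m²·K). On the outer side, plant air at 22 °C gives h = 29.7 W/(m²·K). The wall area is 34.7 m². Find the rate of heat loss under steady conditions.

Q ≈ 61200 W

Using the resistance-network approach (series):
R_inner film = 1/(h_i·A) = 1/(23.3×34.7) = 0.001237 K/W
R_insulating firebrick = L/(kA) = 0.095/(0.321×34.7) = 0.008529 K/W
R_high-alumina brick = L/(kA) = 0.145/(2.31×34.7) = 0.001809 K/W
R_outer film = 1/(h_o·A) = 1/(29.7×34.7) = 9.703×10^-4 K/W
R_total = 0.01254 K/W
Q = ΔT / R_total = 768 / 0.01254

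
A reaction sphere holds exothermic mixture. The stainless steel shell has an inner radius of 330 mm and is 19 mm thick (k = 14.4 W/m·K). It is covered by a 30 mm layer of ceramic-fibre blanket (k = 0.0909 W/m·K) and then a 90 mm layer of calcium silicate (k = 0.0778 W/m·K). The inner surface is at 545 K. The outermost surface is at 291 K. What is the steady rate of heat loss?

Radial (spherical) resistances in series:
R_stainless steel shell = (1/0.33 − 1/0.349)/(4π×14.4) = 9.117×10^-4 K/W
R_ceramic-fibre blanket = (1/0.349 − 1/0.379)/(4π×0.0909) = 0.1986 K/W
R_calcium silicate = (1/0.379 − 1/0.469)/(4π×0.0778) = 0.5179 K/W
R_total = 0.7174 K/W
Q = ΔT/R_total = 254/0.7174

Q ≈ 354 W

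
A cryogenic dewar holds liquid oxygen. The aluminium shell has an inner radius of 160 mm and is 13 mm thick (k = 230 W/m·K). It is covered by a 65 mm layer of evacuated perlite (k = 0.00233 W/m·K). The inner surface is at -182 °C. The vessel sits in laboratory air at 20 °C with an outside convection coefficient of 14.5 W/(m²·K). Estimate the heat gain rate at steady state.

For a spherical shell R = (1/r₁ − 1/r₂)/(4πk); film R = 1/(h·4πr²). In series:
R_aluminium shell = (1/0.16 − 1/0.173)/(4π×230) = 1.625×10^-4 K/W
R_evacuated perlite = (1/0.173 − 1/0.238)/(4π×0.00233) = 53.92 K/W
R_outer film = 1/(h·4πr_o²) = 1/(14.5×4π×0.238²) = 0.09689 K/W
R_total = 54.01 K/W
Q = ΔT/R_total = 202/54.01

Q ≈ 3.74 W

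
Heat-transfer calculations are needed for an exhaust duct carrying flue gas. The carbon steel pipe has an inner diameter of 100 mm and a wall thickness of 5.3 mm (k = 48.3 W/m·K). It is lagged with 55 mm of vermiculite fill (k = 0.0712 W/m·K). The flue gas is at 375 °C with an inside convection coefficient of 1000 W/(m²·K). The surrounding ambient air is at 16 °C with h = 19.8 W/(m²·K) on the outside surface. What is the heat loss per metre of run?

Radial resistances (cylindrical: R_cond = ln(r_o/r_i)/(2πkL), R_conv = 1/(h·2πrL)):
R_inner film = 1/(h_i·2πr₁L) = 1/(1000×2π×0.05×1) = 0.003183 K/W
R_carbon steel pipe wall = ln(55.3/50)/(2π×48.3×1) = 3.32×10^-4 K/W
R_vermiculite fill = ln(110.3/55.3)/(2π×0.0712×1) = 1.543 K/W
R_outer film = 1/(h_o·2πr_oL) = 1/(19.8×2π×0.1103×1) = 0.07288 K/W
R_total = 1.62 K/W
Q = ΔT/R_total = 359/1.62

q′ ≈ 222 W/m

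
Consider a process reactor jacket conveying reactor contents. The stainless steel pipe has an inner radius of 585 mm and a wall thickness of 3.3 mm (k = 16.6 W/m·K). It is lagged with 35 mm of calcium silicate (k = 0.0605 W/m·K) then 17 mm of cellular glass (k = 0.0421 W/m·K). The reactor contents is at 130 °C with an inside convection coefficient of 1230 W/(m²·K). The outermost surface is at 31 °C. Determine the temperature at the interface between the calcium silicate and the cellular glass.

T ≈ 70.6 °C

Treating each annulus and film as a series resistance:
R_inner film = 1/(h_i·2πr₁L) = 1/(1230×2π×0.585×1) = 2.212×10^-4 K/W
R_stainless steel pipe wall = ln(588.3/585)/(2π×16.6×1) = 5.393×10^-5 K/W
R_calcium silicate = ln(623.3/588.3)/(2π×0.0605×1) = 0.152 K/W
R_cellular glass = ln(640.3/623.3)/(2π×0.0421×1) = 0.1017 K/W
R_total = 0.254 K/W
Q = ΔT/R_total = 99/0.254
Q = 390 W/m
T_interface = T_inner − Q·ΣR(inner→interface) = 130 − 390×0.1523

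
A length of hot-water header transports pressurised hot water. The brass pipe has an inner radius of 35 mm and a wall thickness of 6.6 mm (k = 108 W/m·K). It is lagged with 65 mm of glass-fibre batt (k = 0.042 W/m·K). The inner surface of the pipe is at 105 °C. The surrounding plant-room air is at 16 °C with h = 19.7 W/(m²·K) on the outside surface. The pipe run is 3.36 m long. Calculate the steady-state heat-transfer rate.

Q ≈ 82.1 W

Radial resistances (cylindrical: R_cond = ln(r_o/r_i)/(2πkL), R_conv = 1/(h·2πrL)):
R_brass pipe wall = ln(41.6/35)/(2π×108×3.36) = 7.577×10^-5 K/W
R_glass-fibre batt = ln(106.6/41.6)/(2π×0.042×3.36) = 1.061 K/W
R_outer film = 1/(h_o·2πr_oL) = 1/(19.7×2π×0.1066×3.36) = 0.02256 K/W
R_total = 1.084 K/W
Q = ΔT/R_total = 89/1.084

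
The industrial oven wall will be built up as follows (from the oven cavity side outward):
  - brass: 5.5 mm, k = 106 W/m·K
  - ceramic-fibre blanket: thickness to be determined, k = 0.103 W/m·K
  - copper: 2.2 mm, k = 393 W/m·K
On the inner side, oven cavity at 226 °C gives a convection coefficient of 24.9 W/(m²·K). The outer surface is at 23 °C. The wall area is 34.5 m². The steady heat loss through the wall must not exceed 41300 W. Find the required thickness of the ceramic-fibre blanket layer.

Treating each layer as a thermal resistance in series:
R_inner film = 1/(h_i·A) = 1/(24.9×34.5) = 0.001164 K/W
R_brass = L/(kA) = 0.0055/(106×34.5) = 1.504×10^-6 K/W
R_copper = L/(kA) = 0.0022/(393×34.5) = 1.623×10^-7 K/W
Sum of the known resistances R_other = 0.001166 K/W
Required total resistance R_tot = ΔT/Q_allow = 203/41300 = 0.004915 K/W
R_ceramic-fibre blanket = R_tot − R_other = 0.00375 K/W
L = R·k·A = 0.00375×0.103×34.5

L ≈ 13.3 mm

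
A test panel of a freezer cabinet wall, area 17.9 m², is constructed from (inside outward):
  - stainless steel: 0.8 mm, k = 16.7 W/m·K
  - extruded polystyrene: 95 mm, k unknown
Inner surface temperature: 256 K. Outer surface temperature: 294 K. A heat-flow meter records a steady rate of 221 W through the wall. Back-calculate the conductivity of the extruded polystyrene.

k ≈ 0.0309 W/(m·K)

Treating each layer as a thermal resistance in series:
R_stainless steel = L/(kA) = 0.0008/(16.7×17.9) = 2.676×10^-6 K/W
Sum of known resistances R_other = 2.676×10^-6 K/W
Total R = ΔT/Q = 38/221 = 0.1719 K/W
R_extruded polystyrene = R_total − R_other = 0.1719 K/W
k = L/(R·A) = 0.095/(0.1719×17.9)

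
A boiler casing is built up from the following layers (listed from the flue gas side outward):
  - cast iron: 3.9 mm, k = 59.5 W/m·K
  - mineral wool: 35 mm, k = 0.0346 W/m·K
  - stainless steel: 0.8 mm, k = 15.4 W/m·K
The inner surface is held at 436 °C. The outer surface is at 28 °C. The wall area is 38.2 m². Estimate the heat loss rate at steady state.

Q ≈ 15400 W

Using the resistance-network approach (series):
R_cast iron = L/(kA) = 0.0039/(59.5×38.2) = 1.716×10^-6 K/W
R_mineral wool = L/(kA) = 0.035/(0.0346×38.2) = 0.02648 K/W
R_stainless steel = L/(kA) = 0.0008/(15.4×38.2) = 1.36×10^-6 K/W
R_total = 0.02648 K/W
Q = ΔT / R_total = 408 / 0.02648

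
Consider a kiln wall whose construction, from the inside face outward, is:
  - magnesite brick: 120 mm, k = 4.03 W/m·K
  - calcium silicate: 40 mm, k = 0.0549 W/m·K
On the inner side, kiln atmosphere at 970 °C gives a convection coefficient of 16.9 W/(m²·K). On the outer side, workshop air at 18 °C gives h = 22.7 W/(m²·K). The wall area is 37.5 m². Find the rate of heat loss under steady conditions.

Q ≈ 41400 W

Thermal resistances in series:
R_inner film = 1/(h_i·A) = 1/(16.9×37.5) = 0.001578 K/W
R_magnesite brick = L/(kA) = 0.12/(4.03×37.5) = 7.94×10^-4 K/W
R_calcium silicate = L/(kA) = 0.04/(0.0549×37.5) = 0.01943 K/W
R_outer film = 1/(h_o·A) = 1/(22.7×37.5) = 0.001175 K/W
R_total = 0.02298 K/W
Q = ΔT / R_total = 952 / 0.02298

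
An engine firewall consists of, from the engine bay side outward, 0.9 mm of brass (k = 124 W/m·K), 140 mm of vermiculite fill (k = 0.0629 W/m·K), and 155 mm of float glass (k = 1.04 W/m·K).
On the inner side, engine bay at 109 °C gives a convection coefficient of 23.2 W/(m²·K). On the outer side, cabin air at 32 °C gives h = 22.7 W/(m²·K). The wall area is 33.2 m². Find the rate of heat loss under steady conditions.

Using the resistance-network approach (series):
R_inner film = 1/(h_i·A) = 1/(23.2×33.2) = 0.001298 K/W
R_brass = L/(kA) = 0.0009/(124×33.2) = 2.186×10^-7 K/W
R_vermiculite fill = L/(kA) = 0.14/(0.0629×33.2) = 0.06704 K/W
R_float glass = L/(kA) = 0.155/(1.04×33.2) = 0.004489 K/W
R_outer film = 1/(h_o·A) = 1/(22.7×33.2) = 0.001327 K/W
R_total = 0.07416 K/W
Q = ΔT / R_total = 77 / 0.07416

Q ≈ 1040 W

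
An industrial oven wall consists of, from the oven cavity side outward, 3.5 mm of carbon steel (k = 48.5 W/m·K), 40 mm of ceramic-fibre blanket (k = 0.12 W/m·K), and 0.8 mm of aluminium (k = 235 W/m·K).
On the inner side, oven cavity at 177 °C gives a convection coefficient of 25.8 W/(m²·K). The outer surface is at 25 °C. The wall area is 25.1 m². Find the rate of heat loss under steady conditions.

Q ≈ 10300 W

Series thermal resistances:
R_inner film = 1/(h_i·A) = 1/(25.8×25.1) = 0.001544 K/W
R_carbon steel = L/(kA) = 0.0035/(48.5×25.1) = 2.875×10^-6 K/W
R_ceramic-fibre blanket = L/(kA) = 0.04/(0.12×25.1) = 0.01328 K/W
R_aluminium = L/(kA) = 0.0008/(235×25.1) = 1.356×10^-7 K/W
R_total = 0.01483 K/W
Q = ΔT / R_total = 152 / 0.01483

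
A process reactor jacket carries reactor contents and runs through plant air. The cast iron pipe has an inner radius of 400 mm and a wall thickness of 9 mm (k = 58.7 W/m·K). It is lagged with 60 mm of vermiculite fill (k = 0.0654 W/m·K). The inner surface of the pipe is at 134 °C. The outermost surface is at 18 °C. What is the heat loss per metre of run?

Cylindrical conduction, so R = ln(r₂/r₁)/(2πkL) per layer, in series:
R_cast iron pipe wall = ln(409/400)/(2π×58.7×1) = 6.033×10^-5 K/W
R_vermiculite fill = ln(469/409)/(2π×0.0654×1) = 0.3331 K/W
R_total = 0.3332 K/W
Q = ΔT/R_total = 116/0.3332

q′ ≈ 348 W/m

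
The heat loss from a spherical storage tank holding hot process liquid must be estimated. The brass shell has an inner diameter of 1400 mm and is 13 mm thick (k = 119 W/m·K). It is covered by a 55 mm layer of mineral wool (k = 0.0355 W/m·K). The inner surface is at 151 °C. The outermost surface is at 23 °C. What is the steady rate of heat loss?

Q ≈ 568 W

Each spherical layer contributes R = (1/r_i − 1/r_o)/(4πk):
R_brass shell = (1/0.7 − 1/0.713)/(4π×119) = 1.742×10^-5 K/W
R_mineral wool = (1/0.713 − 1/0.768)/(4π×0.0355) = 0.2252 K/W
R_total = 0.2252 K/W
Q = ΔT/R_total = 128/0.2252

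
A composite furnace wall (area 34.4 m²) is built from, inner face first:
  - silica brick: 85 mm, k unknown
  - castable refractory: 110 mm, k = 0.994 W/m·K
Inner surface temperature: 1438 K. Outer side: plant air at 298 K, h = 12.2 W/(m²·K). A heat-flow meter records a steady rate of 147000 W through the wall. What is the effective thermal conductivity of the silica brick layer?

Treating each layer as a thermal resistance in series:
R_castable refractory = L/(kA) = 0.11/(0.994×34.4) = 0.003217 K/W
R_outer film = 1/(h_o·A) = 1/(12.2×34.4) = 0.002383 K/W
Sum of known resistances R_other = 0.0056 K/W
Total R = ΔT/Q = 1140/147000 = 0.007755 K/W
R_silica brick = R_total − R_other = 0.002155 K/W
k = L/(R·A) = 0.085/(0.002155×34.4)

k ≈ 1.15 W/(m·K)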